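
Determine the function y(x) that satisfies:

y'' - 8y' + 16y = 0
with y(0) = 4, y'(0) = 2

General solution: y = (C₁ + C₂x)e^(4x)
Repeated root r = 4
Applying ICs: C₁ = 4, C₂ = -14
Particular solution: y = (4 - 14x)e^(4x)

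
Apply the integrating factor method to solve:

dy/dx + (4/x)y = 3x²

Using integrating factor method:

General solution: y = (3/7)x^3 + Cx^(-4)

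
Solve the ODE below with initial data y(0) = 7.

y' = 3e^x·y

General solution: y = Ce^(3e^x)
Applying IC y(0) = 7:
Particular solution: y = 7e^(3(e^x - 1))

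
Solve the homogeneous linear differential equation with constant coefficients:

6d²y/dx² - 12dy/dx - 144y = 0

Characteristic equation: 6r² - 12r - 144 = 0
Divide by 6: r² - 2r - 24 = 0
Roots: r = 6, -4 (distinct real)
General solution: y = C₁e^(6x) + C₂e^(-4x)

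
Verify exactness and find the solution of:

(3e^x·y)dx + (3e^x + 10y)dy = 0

Verify exactness: ∂M/∂y = ∂N/∂x ✓
Find F(x,y) such that ∂F/∂x = M, ∂F/∂y = N
Solution: 3e^x·y + 5y² = C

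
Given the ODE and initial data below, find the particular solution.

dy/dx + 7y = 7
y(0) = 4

General solution: y = 1 + Ce^(-7x)
Applying y(0) = 4: C = 4 - 1 = 3
Particular solution: y = 1 + 3e^(-7x)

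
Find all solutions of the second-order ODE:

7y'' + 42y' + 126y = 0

Characteristic equation: 7r² + 42r + 126 = 0
Divide by 7: r² + 6r + 18 = 0
Roots: r = -3 ± 3i (complex conjugates)
General solution: y = e^(-3x)(C₁cos(3x) + C₂sin(3x))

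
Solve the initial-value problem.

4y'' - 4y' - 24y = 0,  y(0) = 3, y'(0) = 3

General solution: y = C₁e^(3x) + C₂e^(-2x)
Applying ICs: C₁ = 9/5, C₂ = 6/5
Particular solution: y = (9/5)e^(3x) + (6/5)e^(-2x)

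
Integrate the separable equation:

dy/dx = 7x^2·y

Separating variables and integrating:
ln|y| = 7x^3/3 + C

General solution: y = Ce^(7x^3/3)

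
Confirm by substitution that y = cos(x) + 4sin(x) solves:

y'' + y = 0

Verification:
y'' = -cos(x) - 4sin(x)
y'' + y = 0 ✓

Yes, it is a solution.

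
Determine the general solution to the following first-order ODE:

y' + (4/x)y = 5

Using integrating factor method:

General solution: y = x + Cx^(-4)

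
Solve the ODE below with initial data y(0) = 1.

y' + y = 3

General solution: y = 3 + Ce^(-x)
Applying y(0) = 1: C = 1 - 3 = -2
Particular solution: y = 3 - 2e^(-x)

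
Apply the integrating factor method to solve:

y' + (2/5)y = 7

Using integrating factor method:

General solution: y = 35/2 + Ce^(-2x/5)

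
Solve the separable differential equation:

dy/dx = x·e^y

Separating variables and integrating:
-e^(-y) = x²/2 + C

General solution: y = -ln(C - x²/2)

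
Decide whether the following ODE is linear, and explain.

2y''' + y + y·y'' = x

Nonlinear (y·y'' term)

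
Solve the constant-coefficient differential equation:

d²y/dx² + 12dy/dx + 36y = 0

Characteristic equation: r² + 12r + 36 = 0
Factored: (r + 6)² = 0
Repeated root: r = -6
General solution: y = (C₁ + C₂x)e^(-6x)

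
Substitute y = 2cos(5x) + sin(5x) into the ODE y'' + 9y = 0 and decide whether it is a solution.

Verification:
y'' = -50cos(5x) - 25sin(5x)
y'' + 9y ≠ 0 (frequency mismatch: got 25 instead of 9)

No, it is not a solution.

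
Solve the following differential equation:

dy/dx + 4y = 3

Using integrating factor method:

General solution: y = 3/4 + Ce^(-4x)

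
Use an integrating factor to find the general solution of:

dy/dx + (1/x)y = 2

Using integrating factor method:

General solution: y = x + C/x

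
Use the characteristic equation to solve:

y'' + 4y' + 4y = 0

Characteristic equation: r² + 4r + 4 = 0
Factored: (r + 2)² = 0
Repeated root: r = -2
General solution: y = (C₁ + C₂x)e^(-2x)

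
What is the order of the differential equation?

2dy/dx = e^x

The order is 1 (highest derivative is of order 1).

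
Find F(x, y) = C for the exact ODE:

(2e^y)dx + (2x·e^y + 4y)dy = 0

Verify exactness: ∂M/∂y = ∂N/∂x ✓
Find F(x,y) such that ∂F/∂x = M, ∂F/∂y = N
Solution: 2x·e^y + 2y² = C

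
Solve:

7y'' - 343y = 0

Characteristic equation: 7r² - 343 = 0
Divide by 7: r² - 49 = 0
Roots: r = 7, -7 (distinct real)
General solution: y = C₁e^(7x) + C₂e^(-7x)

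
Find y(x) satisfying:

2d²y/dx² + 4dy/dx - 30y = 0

Characteristic equation: 2r² + 4r - 30 = 0
Divide by 2: r² + 2r - 15 = 0
Roots: r = 3, -5 (distinct real)
General solution: y = C₁e^(3x) + C₂e^(-5x)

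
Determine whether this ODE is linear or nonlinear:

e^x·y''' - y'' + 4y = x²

Linear (y and its derivatives appear to the first power only, no products of y terms)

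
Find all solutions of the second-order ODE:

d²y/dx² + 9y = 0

Characteristic equation: r² + 9 = 0
Roots: r = ±3i (complex conjugates)
General solution: y = C₁cos(3x) + C₂sin(3x)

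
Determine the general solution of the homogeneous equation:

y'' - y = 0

Characteristic equation: r² - 1 = 0
Roots: r = 1, -1 (distinct real)
General solution: y = C₁e^x + C₂e^(-x)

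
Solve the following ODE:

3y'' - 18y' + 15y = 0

Characteristic equation: 3r² - 18r + 15 = 0
Divide by 3: r² - 6r + 5 = 0
Roots: r = 1, 5 (distinct real)
General solution: y = C₁e^x + C₂e^(5x)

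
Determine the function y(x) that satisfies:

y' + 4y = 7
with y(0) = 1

General solution: y = 7/4 + Ce^(-4x)
Applying y(0) = 1: C = 1 - 7/4 = -3/4
Particular solution: y = 7/4 - (3/4)e^(-4x)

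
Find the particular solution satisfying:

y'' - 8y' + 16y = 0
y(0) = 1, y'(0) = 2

General solution: y = (C₁ + C₂x)e^(4x)
Repeated root r = 4
Applying ICs: C₁ = 1, C₂ = -2
Particular solution: y = (1 - 2x)e^(4x)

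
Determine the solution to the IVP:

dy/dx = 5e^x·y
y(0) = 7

General solution: y = Ce^(5e^x)
Applying IC y(0) = 7:
Particular solution: y = 7e^(5(e^x - 1))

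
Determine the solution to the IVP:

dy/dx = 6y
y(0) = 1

General solution: y = Ce^(6x)
Applying IC y(0) = 1:
Particular solution: y = e^(6x)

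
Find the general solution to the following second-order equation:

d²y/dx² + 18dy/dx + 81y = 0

Characteristic equation: r² + 18r + 81 = 0
Factored: (r + 9)² = 0
Repeated root: r = -9
General solution: y = (C₁ + C₂x)e^(-9x)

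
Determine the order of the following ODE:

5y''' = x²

The order is 3 (highest derivative is of order 3).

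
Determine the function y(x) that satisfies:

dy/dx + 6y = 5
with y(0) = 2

General solution: y = 5/6 + Ce^(-6x)
Applying y(0) = 2: C = 2 - 5/6 = 7/6
Particular solution: y = 5/6 + (7/6)e^(-6x)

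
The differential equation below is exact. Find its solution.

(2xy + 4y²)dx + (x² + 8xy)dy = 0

Verify exactness: ∂M/∂y = ∂N/∂x ✓
Find F(x,y) such that ∂F/∂x = M, ∂F/∂y = N
Solution: x²y + 4xy² = C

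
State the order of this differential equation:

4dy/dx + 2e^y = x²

The order is 1 (highest derivative is of order 1).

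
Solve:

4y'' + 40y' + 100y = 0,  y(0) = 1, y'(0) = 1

General solution: y = (C₁ + C₂x)e^(-5x)
Repeated root r = -5
Applying ICs: C₁ = 1, C₂ = 6
Particular solution: y = (1 + 6x)e^(-5x)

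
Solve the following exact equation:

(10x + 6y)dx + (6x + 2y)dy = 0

Verify exactness: ∂M/∂y = ∂N/∂x ✓
Find F(x,y) such that ∂F/∂x = M, ∂F/∂y = N
Solution: 5x² + 6xy + y² = C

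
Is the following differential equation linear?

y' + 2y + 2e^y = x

No. Nonlinear (e^y is nonlinear in y)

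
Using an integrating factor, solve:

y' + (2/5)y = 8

Using integrating factor method:

General solution: y = 20 + Ce^(-2x/5)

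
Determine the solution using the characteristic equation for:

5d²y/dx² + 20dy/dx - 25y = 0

Characteristic equation: 5r² + 20r - 25 = 0
Divide by 5: r² + 4r - 5 = 0
Roots: r = 1, -5 (distinct real)
General solution: y = C₁e^x + C₂e^(-5x)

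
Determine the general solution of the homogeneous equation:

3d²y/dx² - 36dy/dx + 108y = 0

Characteristic equation: 3r² - 36r + 108 = 0
Divide by 3: r² - 12r + 36 = 0
Factored: (r - 6)² = 0
Repeated root: r = 6
General solution: y = (C₁ + C₂x)e^(6x)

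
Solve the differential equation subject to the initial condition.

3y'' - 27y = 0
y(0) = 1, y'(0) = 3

General solution: y = C₁e^(3x) + C₂e^(-3x)
Applying ICs: C₁ = 1, C₂ = 0
Particular solution: y = e^(3x)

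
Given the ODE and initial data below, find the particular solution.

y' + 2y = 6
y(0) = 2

General solution: y = 3 + Ce^(-2x)
Applying y(0) = 2: C = 2 - 3 = -1
Particular solution: y = 3 - e^(-2x)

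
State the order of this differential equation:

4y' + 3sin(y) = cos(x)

The order is 1 (highest derivative is of order 1).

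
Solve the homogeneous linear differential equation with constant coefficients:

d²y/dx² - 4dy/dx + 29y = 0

Characteristic equation: r² - 4r + 29 = 0
Roots: r = 2 ± 5i (complex conjugates)
General solution: y = e^(2x)(C₁cos(5x) + C₂sin(5x))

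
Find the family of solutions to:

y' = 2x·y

Separating variables and integrating:
ln|y| = x^2 + C

General solution: y = Ce^(x^2)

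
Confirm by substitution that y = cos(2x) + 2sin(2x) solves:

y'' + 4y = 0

Verification:
y'' = -4cos(2x) - 8sin(2x)
y'' + 4y = 0 ✓

Yes, it is a solution.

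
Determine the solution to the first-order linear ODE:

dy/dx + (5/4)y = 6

Using integrating factor method:

General solution: y = 24/5 + Ce^(-5x/4)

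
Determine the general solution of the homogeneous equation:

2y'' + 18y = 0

Characteristic equation: 2r² + 18 = 0
Divide by 2: r² + 9 = 0
Roots: r = ±3i (complex conjugates)
General solution: y = C₁cos(3x) + C₂sin(3x)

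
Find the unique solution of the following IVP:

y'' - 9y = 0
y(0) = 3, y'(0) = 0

General solution: y = C₁e^(3x) + C₂e^(-3x)
Applying ICs: C₁ = 3/2, C₂ = 3/2
Particular solution: y = (3/2)e^(3x) + (3/2)e^(-3x)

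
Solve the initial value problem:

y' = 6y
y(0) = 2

General solution: y = Ce^(6x)
Applying IC y(0) = 2:
Particular solution: y = 2e^(6x)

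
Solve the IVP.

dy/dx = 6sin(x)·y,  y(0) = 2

General solution: y = Ce^(-6cos(x))
Applying IC y(0) = 2:
Particular solution: y = 2e^(6(1-cos(x)))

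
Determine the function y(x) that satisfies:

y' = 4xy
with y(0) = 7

General solution: y = Ce^(2x²)
Applying IC y(0) = 7:
Particular solution: y = 7e^(2x²)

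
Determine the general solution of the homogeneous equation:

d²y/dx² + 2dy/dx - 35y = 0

Characteristic equation: r² + 2r - 35 = 0
Roots: r = 5, -7 (distinct real)
General solution: y = C₁e^(5x) + C₂e^(-7x)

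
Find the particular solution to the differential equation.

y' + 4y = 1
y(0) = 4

General solution: y = 1/4 + Ce^(-4x)
Applying y(0) = 4: C = 4 - 1/4 = 15/4
Particular solution: y = 1/4 + (15/4)e^(-4x)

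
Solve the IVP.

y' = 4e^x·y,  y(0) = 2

General solution: y = Ce^(4e^x)
Applying IC y(0) = 2:
Particular solution: y = 2e^(4(e^x - 1))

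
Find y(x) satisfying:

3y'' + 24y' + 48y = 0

Characteristic equation: 3r² + 24r + 48 = 0
Divide by 3: r² + 8r + 16 = 0
Factored: (r + 4)² = 0
Repeated root: r = -4
General solution: y = (C₁ + C₂x)e^(-4x)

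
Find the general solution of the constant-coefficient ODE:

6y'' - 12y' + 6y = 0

Characteristic equation: 6r² - 12r + 6 = 0
Divide by 6: r² - 2r + 1 = 0
Factored: (r - 1)² = 0
Repeated root: r = 1
General solution: y = (C₁ + C₂x)e^x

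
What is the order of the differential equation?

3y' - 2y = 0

The order is 1 (highest derivative is of order 1).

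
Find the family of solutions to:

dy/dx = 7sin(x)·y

Separating variables and integrating:
ln|y| = -7cos(x) + C

General solution: y = Ce^(-7cos(x))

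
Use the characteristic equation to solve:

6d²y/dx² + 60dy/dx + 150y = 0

Characteristic equation: 6r² + 60r + 150 = 0
Divide by 6: r² + 10r + 25 = 0
Factored: (r + 5)² = 0
Repeated root: r = -5
General solution: y = (C₁ + C₂x)e^(-5x)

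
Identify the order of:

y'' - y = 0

The order is 2 (highest derivative is of order 2).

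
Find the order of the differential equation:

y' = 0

The order is 1 (highest derivative is of order 1).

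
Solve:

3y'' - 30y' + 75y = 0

Characteristic equation: 3r² - 30r + 75 = 0
Divide by 3: r² - 10r + 25 = 0
Factored: (r - 5)² = 0
Repeated root: r = 5
General solution: y = (C₁ + C₂x)e^(5x)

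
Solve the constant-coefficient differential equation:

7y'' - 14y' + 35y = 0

Characteristic equation: 7r² - 14r + 35 = 0
Divide by 7: r² - 2r + 5 = 0
Roots: r = 1 ± 2i (complex conjugates)
General solution: y = e^x(C₁cos(2x) + C₂sin(2x))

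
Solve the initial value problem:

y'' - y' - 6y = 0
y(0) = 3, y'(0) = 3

General solution: y = C₁e^(3x) + C₂e^(-2x)
Applying ICs: C₁ = 9/5, C₂ = 6/5
Particular solution: y = (9/5)e^(3x) + (6/5)e^(-2x)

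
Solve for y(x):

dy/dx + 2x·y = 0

Using integrating factor method:

General solution: y = Ce^(-x^2)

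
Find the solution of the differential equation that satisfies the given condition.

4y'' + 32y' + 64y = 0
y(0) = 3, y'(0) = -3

General solution: y = (C₁ + C₂x)e^(-4x)
Repeated root r = -4
Applying ICs: C₁ = 3, C₂ = 9
Particular solution: y = (3 + 9x)e^(-4x)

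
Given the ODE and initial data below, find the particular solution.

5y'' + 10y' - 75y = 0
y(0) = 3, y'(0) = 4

General solution: y = C₁e^(3x) + C₂e^(-5x)
Applying ICs: C₁ = 19/8, C₂ = 5/8
Particular solution: y = (19/8)e^(3x) + (5/8)e^(-5x)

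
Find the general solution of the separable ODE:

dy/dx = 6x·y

Separating variables and integrating:
ln|y| = 3x^2 + C

General solution: y = Ce^(3x^2)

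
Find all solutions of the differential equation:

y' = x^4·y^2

Separating variables and integrating:
-1/y = x^5/5 + C

General solution: y^-1 = (-1/5)x^5 + C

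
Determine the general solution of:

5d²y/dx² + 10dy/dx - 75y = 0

Characteristic equation: 5r² + 10r - 75 = 0
Divide by 5: r² + 2r - 15 = 0
Roots: r = 3, -5 (distinct real)
General solution: y = C₁e^(3x) + C₂e^(-5x)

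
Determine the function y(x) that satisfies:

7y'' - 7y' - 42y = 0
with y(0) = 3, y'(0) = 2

General solution: y = C₁e^(3x) + C₂e^(-2x)
Applying ICs: C₁ = 8/5, C₂ = 7/5
Particular solution: y = (8/5)e^(3x) + (7/5)e^(-2x)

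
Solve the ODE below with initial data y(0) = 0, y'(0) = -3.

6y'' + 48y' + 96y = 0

General solution: y = (C₁ + C₂x)e^(-4x)
Repeated root r = -4
Applying ICs: C₁ = 0, C₂ = -3
Particular solution: y = -3xe^(-4x)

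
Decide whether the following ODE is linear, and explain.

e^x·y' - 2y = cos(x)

Linear (y and its derivatives appear to the first power only, no products of y terms)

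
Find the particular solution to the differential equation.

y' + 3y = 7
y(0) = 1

General solution: y = 7/3 + Ce^(-3x)
Applying y(0) = 1: C = 1 - 7/3 = -4/3
Particular solution: y = 7/3 - (4/3)e^(-3x)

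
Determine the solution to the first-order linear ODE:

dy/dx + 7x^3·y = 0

Using integrating factor method:

General solution: y = Ce^(-7x^4/4)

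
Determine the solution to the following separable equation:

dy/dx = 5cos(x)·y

Separating variables and integrating:
ln|y| = 5sin(x) + C

General solution: y = Ce^(5sin(x))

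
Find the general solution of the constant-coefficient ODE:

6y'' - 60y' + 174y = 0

Characteristic equation: 6r² - 60r + 174 = 0
Divide by 6: r² - 10r + 29 = 0
Roots: r = 5 ± 2i (complex conjugates)
General solution: y = e^(5x)(C₁cos(2x) + C₂sin(2x))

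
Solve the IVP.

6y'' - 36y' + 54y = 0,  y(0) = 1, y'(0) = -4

General solution: y = (C₁ + C₂x)e^(3x)
Repeated root r = 3
Applying ICs: C₁ = 1, C₂ = -7
Particular solution: y = (1 - 7x)e^(3x)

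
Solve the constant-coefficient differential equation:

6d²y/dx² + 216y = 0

Characteristic equation: 6r² + 216 = 0
Divide by 6: r² + 36 = 0
Roots: r = ±6i (complex conjugates)
General solution: y = C₁cos(6x) + C₂sin(6x)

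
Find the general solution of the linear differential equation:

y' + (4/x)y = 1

Using integrating factor method:

General solution: y = (1/5)x + Cx^(-4)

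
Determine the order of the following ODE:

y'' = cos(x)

The order is 2 (highest derivative is of order 2).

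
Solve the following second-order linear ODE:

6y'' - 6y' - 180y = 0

Characteristic equation: 6r² - 6r - 180 = 0
Divide by 6: r² - r - 30 = 0
Roots: r = 6, -5 (distinct real)
General solution: y = C₁e^(6x) + C₂e^(-5x)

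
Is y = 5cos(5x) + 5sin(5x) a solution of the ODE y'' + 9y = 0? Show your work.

Verification:
y'' = -125cos(5x) - 125sin(5x)
y'' + 9y ≠ 0 (frequency mismatch: got 25 instead of 9)

No, it is not a solution.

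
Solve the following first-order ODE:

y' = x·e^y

Separating variables and integrating:
-e^(-y) = x²/2 + C

General solution: y = -ln(C - x²/2)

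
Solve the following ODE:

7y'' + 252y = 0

Characteristic equation: 7r² + 252 = 0
Divide by 7: r² + 36 = 0
Roots: r = ±6i (complex conjugates)
General solution: y = C₁cos(6x) + C₂sin(6x)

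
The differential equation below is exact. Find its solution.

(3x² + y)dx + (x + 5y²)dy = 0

Verify exactness: ∂M/∂y = ∂N/∂x ✓
Find F(x,y) such that ∂F/∂x = M, ∂F/∂y = N
Solution: x³ + xy + 5y³/3 = C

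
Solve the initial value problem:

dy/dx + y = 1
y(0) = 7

General solution: y = 1 + Ce^(-x)
Applying y(0) = 7: C = 7 - 1 = 6
Particular solution: y = 1 + 6e^(-x)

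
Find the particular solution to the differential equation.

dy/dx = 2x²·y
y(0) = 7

General solution: y = Ce^(2x³/3)
Applying IC y(0) = 7:
Particular solution: y = 7e^(2x³/3)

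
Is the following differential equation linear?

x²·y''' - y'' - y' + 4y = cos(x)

Yes. Linear (y and its derivatives appear to the first power only, no products of y terms)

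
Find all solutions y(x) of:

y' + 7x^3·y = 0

Using integrating factor method:

General solution: y = Ce^(-7x^4/4)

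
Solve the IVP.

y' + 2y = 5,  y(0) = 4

General solution: y = 5/2 + Ce^(-2x)
Applying y(0) = 4: C = 4 - 5/2 = 3/2
Particular solution: y = 5/2 + (3/2)e^(-2x)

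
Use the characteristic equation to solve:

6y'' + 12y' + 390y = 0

Characteristic equation: 6r² + 12r + 390 = 0
Divide by 6: r² + 2r + 65 = 0
Roots: r = -1 ± 8i (complex conjugates)
General solution: y = e^(-x)(C₁cos(8x) + C₂sin(8x))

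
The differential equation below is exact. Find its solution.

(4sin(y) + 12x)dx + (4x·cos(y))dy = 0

Verify exactness: ∂M/∂y = ∂N/∂x ✓
Find F(x,y) such that ∂F/∂x = M, ∂F/∂y = N
Solution: 4x·sin(y) + 6x² = C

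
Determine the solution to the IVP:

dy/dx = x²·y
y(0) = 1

General solution: y = Ce^(x³/3)
Applying IC y(0) = 1:
Particular solution: y = e^(x³/3)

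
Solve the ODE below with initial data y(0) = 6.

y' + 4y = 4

General solution: y = 1 + Ce^(-4x)
Applying y(0) = 6: C = 6 - 1 = 5
Particular solution: y = 1 + 5e^(-4x)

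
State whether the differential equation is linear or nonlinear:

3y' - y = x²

Linear (y and its derivatives appear to the first power only, no products of y terms)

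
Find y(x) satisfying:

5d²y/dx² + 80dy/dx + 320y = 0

Characteristic equation: 5r² + 80r + 320 = 0
Divide by 5: r² + 16r + 64 = 0
Factored: (r + 8)² = 0
Repeated root: r = -8
General solution: y = (C₁ + C₂x)e^(-8x)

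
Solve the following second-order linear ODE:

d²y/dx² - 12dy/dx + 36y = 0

Characteristic equation: r² - 12r + 36 = 0
Factored: (r - 6)² = 0
Repeated root: r = 6
General solution: y = (C₁ + C₂x)e^(6x)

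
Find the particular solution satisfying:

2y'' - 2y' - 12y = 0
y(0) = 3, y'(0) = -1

General solution: y = C₁e^(3x) + C₂e^(-2x)
Applying ICs: C₁ = 1, C₂ = 2
Particular solution: y = e^(3x) + 2e^(-2x)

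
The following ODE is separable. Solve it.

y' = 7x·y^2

Separating variables and integrating:
-1/y = 7x^2/2 + C

General solution: y^-1 = (-7/2)x^2 + C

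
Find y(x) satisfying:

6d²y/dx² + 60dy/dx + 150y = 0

Characteristic equation: 6r² + 60r + 150 = 0
Divide by 6: r² + 10r + 25 = 0
Factored: (r + 5)² = 0
Repeated root: r = -5
General solution: y = (C₁ + C₂x)e^(-5x)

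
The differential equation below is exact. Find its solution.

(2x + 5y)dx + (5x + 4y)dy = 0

Verify exactness: ∂M/∂y = ∂N/∂x ✓
Find F(x,y) such that ∂F/∂x = M, ∂F/∂y = N
Solution: x² + 5xy + 2y² = C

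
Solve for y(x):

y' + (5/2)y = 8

Using integrating factor method:

General solution: y = 16/5 + Ce^(-5x/2)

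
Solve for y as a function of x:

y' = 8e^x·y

Separating variables and integrating:
ln|y| = 8e^x + C

General solution: y = Ce^(8e^x)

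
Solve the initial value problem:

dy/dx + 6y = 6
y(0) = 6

General solution: y = 1 + Ce^(-6x)
Applying y(0) = 6: C = 6 - 1 = 5
Particular solution: y = 1 + 5e^(-6x)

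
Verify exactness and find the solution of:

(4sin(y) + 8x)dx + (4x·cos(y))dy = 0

Verify exactness: ∂M/∂y = ∂N/∂x ✓
Find F(x,y) such that ∂F/∂x = M, ∂F/∂y = N
Solution: 4x·sin(y) + 4x² = C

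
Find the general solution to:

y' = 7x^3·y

Separating variables and integrating:
ln|y| = 7x^4/4 + C

General solution: y = Ce^(7x^4/4)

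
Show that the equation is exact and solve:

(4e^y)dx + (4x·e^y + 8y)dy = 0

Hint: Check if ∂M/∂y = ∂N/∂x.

Verify exactness: ∂M/∂y = ∂N/∂x ✓
Find F(x,y) such that ∂F/∂x = M, ∂F/∂y = N
Solution: 4x·e^y + 4y² = C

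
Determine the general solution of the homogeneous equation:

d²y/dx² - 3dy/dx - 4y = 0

Characteristic equation: r² - 3r - 4 = 0
Roots: r = 4, -1 (distinct real)
General solution: y = C₁e^(4x) + C₂e^(-x)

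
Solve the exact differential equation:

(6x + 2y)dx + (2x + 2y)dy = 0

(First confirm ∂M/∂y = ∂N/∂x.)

Verify exactness: ∂M/∂y = ∂N/∂x ✓
Find F(x,y) such that ∂F/∂x = M, ∂F/∂y = N
Solution: 3x² + 2xy + y² = C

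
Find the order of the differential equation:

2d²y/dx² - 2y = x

The order is 2 (highest derivative is of order 2).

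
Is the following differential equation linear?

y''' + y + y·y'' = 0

No. Nonlinear (y·y'' term)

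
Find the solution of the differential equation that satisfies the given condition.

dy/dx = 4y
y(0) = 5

General solution: y = Ce^(4x)
Applying IC y(0) = 5:
Particular solution: y = 5e^(4x)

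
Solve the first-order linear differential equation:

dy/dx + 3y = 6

Using integrating factor method:

General solution: y = 2 + Ce^(-3x)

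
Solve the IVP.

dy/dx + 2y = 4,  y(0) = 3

General solution: y = 2 + Ce^(-2x)
Applying y(0) = 3: C = 3 - 2 = 1
Particular solution: y = 2 + e^(-2x)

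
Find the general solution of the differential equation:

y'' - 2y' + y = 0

Characteristic equation: r² - 2r + 1 = 0
Factored: (r - 1)² = 0
Repeated root: r = 1
General solution: y = (C₁ + C₂x)e^x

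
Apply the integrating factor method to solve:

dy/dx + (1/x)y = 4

Using integrating factor method:

General solution: y = 2x + C/x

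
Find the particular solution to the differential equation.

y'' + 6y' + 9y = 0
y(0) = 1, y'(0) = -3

General solution: y = (C₁ + C₂x)e^(-3x)
Repeated root r = -3
Applying ICs: C₁ = 1, C₂ = 0
Particular solution: y = e^(-3x)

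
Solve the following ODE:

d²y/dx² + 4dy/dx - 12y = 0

Characteristic equation: r² + 4r - 12 = 0
Roots: r = 2, -6 (distinct real)
General solution: y = C₁e^(2x) + C₂e^(-6x)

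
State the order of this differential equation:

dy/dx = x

The order is 1 (highest derivative is of order 1).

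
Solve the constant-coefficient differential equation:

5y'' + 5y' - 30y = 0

Characteristic equation: 5r² + 5r - 30 = 0
Divide by 5: r² + r - 6 = 0
Roots: r = 2, -3 (distinct real)
General solution: y = C₁e^(2x) + C₂e^(-3x)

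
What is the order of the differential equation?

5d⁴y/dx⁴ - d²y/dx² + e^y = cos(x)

The order is 4 (highest derivative is of order 4).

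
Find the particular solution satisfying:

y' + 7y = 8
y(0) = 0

General solution: y = 8/7 + Ce^(-7x)
Applying y(0) = 0: C = 0 - 8/7 = -8/7
Particular solution: y = 8/7 - (8/7)e^(-7x)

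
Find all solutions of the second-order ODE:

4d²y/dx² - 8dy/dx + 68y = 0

Characteristic equation: 4r² - 8r + 68 = 0
Divide by 4: r² - 2r + 17 = 0
Roots: r = 1 ± 4i (complex conjugates)
General solution: y = e^x(C₁cos(4x) + C₂sin(4x))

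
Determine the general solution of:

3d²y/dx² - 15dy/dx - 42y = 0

Characteristic equation: 3r² - 15r - 42 = 0
Divide by 3: r² - 5r - 14 = 0
Roots: r = 7, -2 (distinct real)
General solution: y = C₁e^(7x) + C₂e^(-2x)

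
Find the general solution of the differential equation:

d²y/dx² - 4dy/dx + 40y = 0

Characteristic equation: r² - 4r + 40 = 0
Roots: r = 2 ± 6i (complex conjugates)
General solution: y = e^(2x)(C₁cos(6x) + C₂sin(6x))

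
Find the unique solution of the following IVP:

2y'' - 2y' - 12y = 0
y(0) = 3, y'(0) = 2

General solution: y = C₁e^(3x) + C₂e^(-2x)
Applying ICs: C₁ = 8/5, C₂ = 7/5
Particular solution: y = (8/5)e^(3x) + (7/5)e^(-2x)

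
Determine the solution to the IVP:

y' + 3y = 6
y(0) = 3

General solution: y = 2 + Ce^(-3x)
Applying y(0) = 3: C = 3 - 2 = 1
Particular solution: y = 2 + e^(-3x)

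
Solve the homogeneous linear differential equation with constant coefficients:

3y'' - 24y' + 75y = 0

Characteristic equation: 3r² - 24r + 75 = 0
Divide by 3: r² - 8r + 25 = 0
Roots: r = 4 ± 3i (complex conjugates)
General solution: y = e^(4x)(C₁cos(3x) + C₂sin(3x))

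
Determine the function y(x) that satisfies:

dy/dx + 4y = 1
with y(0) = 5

General solution: y = 1/4 + Ce^(-4x)
Applying y(0) = 5: C = 5 - 1/4 = 19/4
Particular solution: y = 1/4 + (19/4)e^(-4x)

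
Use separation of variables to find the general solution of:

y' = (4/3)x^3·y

Separating variables and integrating:
ln|y| = x^4/3 + C

General solution: y = Ce^(x^4/3)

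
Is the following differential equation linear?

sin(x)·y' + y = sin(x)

Yes. Linear (y and its derivatives appear to the first power only, no products of y terms)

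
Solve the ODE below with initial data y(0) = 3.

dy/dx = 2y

General solution: y = Ce^(2x)
Applying IC y(0) = 3:
Particular solution: y = 3e^(2x)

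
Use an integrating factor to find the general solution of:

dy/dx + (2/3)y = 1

Using integrating factor method:

General solution: y = 3/2 + Ce^(-2x/3)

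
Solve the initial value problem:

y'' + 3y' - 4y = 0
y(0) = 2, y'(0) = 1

General solution: y = C₁e^x + C₂e^(-4x)
Applying ICs: C₁ = 9/5, C₂ = 1/5
Particular solution: y = (9/5)e^x + (1/5)e^(-4x)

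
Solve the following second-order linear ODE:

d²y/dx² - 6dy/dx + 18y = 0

Characteristic equation: r² - 6r + 18 = 0
Roots: r = 3 ± 3i (complex conjugates)
General solution: y = e^(3x)(C₁cos(3x) + C₂sin(3x))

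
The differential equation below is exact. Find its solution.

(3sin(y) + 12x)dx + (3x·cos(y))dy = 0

Verify exactness: ∂M/∂y = ∂N/∂x ✓
Find F(x,y) such that ∂F/∂x = M, ∂F/∂y = N
Solution: 3x·sin(y) + 6x² = C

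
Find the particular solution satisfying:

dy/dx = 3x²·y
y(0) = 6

General solution: y = Ce^(x³)
Applying IC y(0) = 6:
Particular solution: y = 6e^(x³)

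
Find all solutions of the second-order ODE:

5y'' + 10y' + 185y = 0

Characteristic equation: 5r² + 10r + 185 = 0
Divide by 5: r² + 2r + 37 = 0
Roots: r = -1 ± 6i (complex conjugates)
General solution: y = e^(-x)(C₁cos(6x) + C₂sin(6x))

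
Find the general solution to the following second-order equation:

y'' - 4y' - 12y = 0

Characteristic equation: r² - 4r - 12 = 0
Roots: r = 6, -2 (distinct real)
General solution: y = C₁e^(6x) + C₂e^(-2x)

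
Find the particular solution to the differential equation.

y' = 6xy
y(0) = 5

General solution: y = Ce^(3x²)
Applying IC y(0) = 5:
Particular solution: y = 5e^(3x²)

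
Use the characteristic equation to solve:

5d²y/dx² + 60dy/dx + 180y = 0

Characteristic equation: 5r² + 60r + 180 = 0
Divide by 5: r² + 12r + 36 = 0
Factored: (r + 6)² = 0
Repeated root: r = -6
General solution: y = (C₁ + C₂x)e^(-6x)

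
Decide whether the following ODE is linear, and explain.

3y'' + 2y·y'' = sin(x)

Nonlinear (y·y'' term)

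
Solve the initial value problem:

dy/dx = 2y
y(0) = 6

General solution: y = Ce^(2x)
Applying IC y(0) = 6:
Particular solution: y = 6e^(2x)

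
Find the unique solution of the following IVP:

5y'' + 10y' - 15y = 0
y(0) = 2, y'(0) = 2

General solution: y = C₁e^x + C₂e^(-3x)
Applying ICs: C₁ = 2, C₂ = 0
Particular solution: y = 2e^x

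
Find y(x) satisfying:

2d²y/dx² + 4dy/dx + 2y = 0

Characteristic equation: 2r² + 4r + 2 = 0
Divide by 2: r² + 2r + 1 = 0
Factored: (r + 1)² = 0
Repeated root: r = -1
General solution: y = (C₁ + C₂x)e^(-x)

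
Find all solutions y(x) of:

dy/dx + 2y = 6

Using integrating factor method:

General solution: y = 3 + Ce^(-2x)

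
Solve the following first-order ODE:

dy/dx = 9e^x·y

Separating variables and integrating:
ln|y| = 9e^x + C

General solution: y = Ce^(9e^x)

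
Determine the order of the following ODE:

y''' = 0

The order is 3 (highest derivative is of order 3).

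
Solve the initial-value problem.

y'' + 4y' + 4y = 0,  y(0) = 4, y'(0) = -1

General solution: y = (C₁ + C₂x)e^(-2x)
Repeated root r = -2
Applying ICs: C₁ = 4, C₂ = 7
Particular solution: y = (4 + 7x)e^(-2x)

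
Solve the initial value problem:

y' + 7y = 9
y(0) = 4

General solution: y = 9/7 + Ce^(-7x)
Applying y(0) = 4: C = 4 - 9/7 = 19/7
Particular solution: y = 9/7 + (19/7)e^(-7x)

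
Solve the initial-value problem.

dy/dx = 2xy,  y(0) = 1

General solution: y = Ce^(x²)
Applying IC y(0) = 1:
Particular solution: y = e^(x²)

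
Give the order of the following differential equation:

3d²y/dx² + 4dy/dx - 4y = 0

The order is 2 (highest derivative is of order 2).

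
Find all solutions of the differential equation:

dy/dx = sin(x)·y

Separating variables and integrating:
ln|y| = -cos(x) + C

General solution: y = Ce^(-cos(x))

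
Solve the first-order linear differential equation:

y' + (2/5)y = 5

Using integrating factor method:

General solution: y = 25/2 + Ce^(-2x/5)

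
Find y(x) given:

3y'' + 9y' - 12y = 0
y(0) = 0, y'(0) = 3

General solution: y = C₁e^x + C₂e^(-4x)
Applying ICs: C₁ = 3/5, C₂ = -3/5
Particular solution: y = (3/5)e^x - (3/5)e^(-4x)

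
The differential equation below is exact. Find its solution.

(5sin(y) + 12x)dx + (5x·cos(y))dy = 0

Verify exactness: ∂M/∂y = ∂N/∂x ✓
Find F(x,y) such that ∂F/∂x = M, ∂F/∂y = N
Solution: 5x·sin(y) + 6x² = C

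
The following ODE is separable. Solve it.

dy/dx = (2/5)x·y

Separating variables and integrating:
ln|y| = x^2/5 + C

General solution: y = Ce^(x^2/5)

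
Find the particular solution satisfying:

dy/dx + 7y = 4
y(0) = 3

General solution: y = 4/7 + Ce^(-7x)
Applying y(0) = 3: C = 3 - 4/7 = 17/7
Particular solution: y = 4/7 + (17/7)e^(-7x)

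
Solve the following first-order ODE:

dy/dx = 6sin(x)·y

Separating variables and integrating:
ln|y| = -6cos(x) + C

General solution: y = Ce^(-6cos(x))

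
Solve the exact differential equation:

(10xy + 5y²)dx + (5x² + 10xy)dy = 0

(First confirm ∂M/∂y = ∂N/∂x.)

Verify exactness: ∂M/∂y = ∂N/∂x ✓
Find F(x,y) such that ∂F/∂x = M, ∂F/∂y = N
Solution: 5x²y + 5xy² = C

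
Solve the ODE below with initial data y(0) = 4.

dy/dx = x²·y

General solution: y = Ce^(x³/3)
Applying IC y(0) = 4:
Particular solution: y = 4e^(x³/3)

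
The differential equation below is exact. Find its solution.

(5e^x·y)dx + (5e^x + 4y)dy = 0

Verify exactness: ∂M/∂y = ∂N/∂x ✓
Find F(x,y) such that ∂F/∂x = M, ∂F/∂y = N
Solution: 5e^x·y + 2y² = C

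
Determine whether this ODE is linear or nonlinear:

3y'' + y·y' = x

Nonlinear (product y·y')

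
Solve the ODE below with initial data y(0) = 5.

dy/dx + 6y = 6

General solution: y = 1 + Ce^(-6x)
Applying y(0) = 5: C = 5 - 1 = 4
Particular solution: y = 1 + 4e^(-6x)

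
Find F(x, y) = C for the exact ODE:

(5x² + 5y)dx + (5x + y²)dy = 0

Verify exactness: ∂M/∂y = ∂N/∂x ✓
Find F(x,y) such that ∂F/∂x = M, ∂F/∂y = N
Solution: 5x³/3 + 5xy + y³/3 = C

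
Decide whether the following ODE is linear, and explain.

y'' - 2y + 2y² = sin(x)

Nonlinear (y² term)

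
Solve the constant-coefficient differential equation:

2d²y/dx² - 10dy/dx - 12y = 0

Characteristic equation: 2r² - 10r - 12 = 0
Divide by 2: r² - 5r - 6 = 0
Roots: r = 6, -1 (distinct real)
General solution: y = C₁e^(6x) + C₂e^(-x)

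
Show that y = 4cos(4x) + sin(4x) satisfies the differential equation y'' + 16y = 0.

Verification:
y'' = -64cos(4x) - 16sin(4x)
y'' + 16y = 0 ✓

Yes, it is a solution.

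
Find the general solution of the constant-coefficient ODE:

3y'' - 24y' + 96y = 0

Characteristic equation: 3r² - 24r + 96 = 0
Divide by 3: r² - 8r + 32 = 0
Roots: r = 4 ± 4i (complex conjugates)
General solution: y = e^(4x)(C₁cos(4x) + C₂sin(4x))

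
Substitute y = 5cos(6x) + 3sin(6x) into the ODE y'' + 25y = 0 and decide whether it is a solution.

Verification:
y'' = -180cos(6x) - 108sin(6x)
y'' + 25y ≠ 0 (frequency mismatch: got 36 instead of 25)

No, it is not a solution.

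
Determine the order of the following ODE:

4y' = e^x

The order is 1 (highest derivative is of order 1).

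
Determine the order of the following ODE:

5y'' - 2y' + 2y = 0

The order is 2 (highest derivative is of order 2).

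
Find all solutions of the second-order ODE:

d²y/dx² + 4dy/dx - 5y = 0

Characteristic equation: r² + 4r - 5 = 0
Roots: r = 1, -5 (distinct real)
General solution: y = C₁e^x + C₂e^(-5x)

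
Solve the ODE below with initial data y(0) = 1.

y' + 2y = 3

General solution: y = 3/2 + Ce^(-2x)
Applying y(0) = 1: C = 1 - 3/2 = -1/2
Particular solution: y = 3/2 - (1/2)e^(-2x)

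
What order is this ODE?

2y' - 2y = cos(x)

The order is 1 (highest derivative is of order 1).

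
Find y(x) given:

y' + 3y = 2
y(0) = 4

General solution: y = 2/3 + Ce^(-3x)
Applying y(0) = 4: C = 4 - 2/3 = 10/3
Particular solution: y = 2/3 + (10/3)e^(-3x)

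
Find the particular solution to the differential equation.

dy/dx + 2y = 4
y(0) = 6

General solution: y = 2 + Ce^(-2x)
Applying y(0) = 6: C = 6 - 2 = 4
Particular solution: y = 2 + 4e^(-2x)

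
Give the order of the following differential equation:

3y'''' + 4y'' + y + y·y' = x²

The order is 4 (highest derivative is of order 4).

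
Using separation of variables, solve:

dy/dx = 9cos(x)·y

Separating variables and integrating:
ln|y| = 9sin(x) + C

General solution: y = Ce^(9sin(x))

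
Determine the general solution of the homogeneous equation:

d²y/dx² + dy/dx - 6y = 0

Characteristic equation: r² + r - 6 = 0
Roots: r = 2, -3 (distinct real)
General solution: y = C₁e^(2x) + C₂e^(-3x)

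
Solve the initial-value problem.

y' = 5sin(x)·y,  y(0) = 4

General solution: y = Ce^(-5cos(x))
Applying IC y(0) = 4:
Particular solution: y = 4e^(5(1-cos(x)))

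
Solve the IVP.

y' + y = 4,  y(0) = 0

General solution: y = 4 + Ce^(-x)
Applying y(0) = 0: C = 0 - 4 = -4
Particular solution: y = 4 - 4e^(-x)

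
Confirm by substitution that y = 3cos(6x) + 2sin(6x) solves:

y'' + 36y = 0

Verification:
y'' = -108cos(6x) - 72sin(6x)
y'' + 36y = 0 ✓

Yes, it is a solution.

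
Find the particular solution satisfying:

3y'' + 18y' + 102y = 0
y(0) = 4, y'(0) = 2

General solution: y = e^(-3x)(C₁cos(5x) + C₂sin(5x))
Complex roots r = -3 ± 5i
Applying ICs: C₁ = 4, C₂ = 14/5
Particular solution: y = e^(-3x)(4cos(5x) + (14/5)sin(5x))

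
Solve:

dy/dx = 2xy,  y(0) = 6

General solution: y = Ce^(x²)
Applying IC y(0) = 6:
Particular solution: y = 6e^(x²)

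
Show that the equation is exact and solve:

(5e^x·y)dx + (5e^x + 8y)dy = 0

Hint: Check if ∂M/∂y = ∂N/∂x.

Verify exactness: ∂M/∂y = ∂N/∂x ✓
Find F(x,y) such that ∂F/∂x = M, ∂F/∂y = N
Solution: 5e^x·y + 4y² = C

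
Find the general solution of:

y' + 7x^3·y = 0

Using integrating factor method:

General solution: y = Ce^(-7x^4/4)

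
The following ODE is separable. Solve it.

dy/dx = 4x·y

Separating variables and integrating:
ln|y| = 2x^2 + C

General solution: y = Ce^(2x^2)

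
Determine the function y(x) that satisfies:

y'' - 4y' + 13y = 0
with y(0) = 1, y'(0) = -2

General solution: y = e^(2x)(C₁cos(3x) + C₂sin(3x))
Complex roots r = 2 ± 3i
Applying ICs: C₁ = 1, C₂ = -4/3
Particular solution: y = e^(2x)(cos(3x) - (4/3)sin(3x))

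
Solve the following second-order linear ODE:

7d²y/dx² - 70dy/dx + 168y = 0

Characteristic equation: 7r² - 70r + 168 = 0
Divide by 7: r² - 10r + 24 = 0
Roots: r = 6, 4 (distinct real)
General solution: y = C₁e^(6x) + C₂e^(4x)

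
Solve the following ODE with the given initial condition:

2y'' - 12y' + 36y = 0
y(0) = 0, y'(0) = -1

General solution: y = e^(3x)(C₁cos(3x) + C₂sin(3x))
Complex roots r = 3 ± 3i
Applying ICs: C₁ = 0, C₂ = -1/3
Particular solution: y = e^(3x)(-(1/3)sin(3x))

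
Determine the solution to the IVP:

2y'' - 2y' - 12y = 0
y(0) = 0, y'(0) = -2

General solution: y = C₁e^(3x) + C₂e^(-2x)
Applying ICs: C₁ = -2/5, C₂ = 2/5
Particular solution: y = -(2/5)e^(3x) + (2/5)e^(-2x)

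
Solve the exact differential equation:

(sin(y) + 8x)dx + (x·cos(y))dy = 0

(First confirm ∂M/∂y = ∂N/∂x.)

Verify exactness: ∂M/∂y = ∂N/∂x ✓
Find F(x,y) such that ∂F/∂x = M, ∂F/∂y = N
Solution: x·sin(y) + 4x² = C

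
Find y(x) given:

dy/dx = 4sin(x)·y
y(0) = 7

General solution: y = Ce^(-4cos(x))
Applying IC y(0) = 7:
Particular solution: y = 7e^(4(1-cos(x)))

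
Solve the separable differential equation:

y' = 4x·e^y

Separating variables and integrating:
-e^(-y) = 2x² + C

General solution: y = -ln(C - 2x²)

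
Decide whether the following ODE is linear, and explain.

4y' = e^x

Linear (y and its derivatives appear to the first power only, no products of y terms)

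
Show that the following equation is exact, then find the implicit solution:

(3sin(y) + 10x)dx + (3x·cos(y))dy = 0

Verify exactness: ∂M/∂y = ∂N/∂x ✓
Find F(x,y) such that ∂F/∂x = M, ∂F/∂y = N
Solution: 3x·sin(y) + 5x² = C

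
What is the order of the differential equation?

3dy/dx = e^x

The order is 1 (highest derivative is of order 1).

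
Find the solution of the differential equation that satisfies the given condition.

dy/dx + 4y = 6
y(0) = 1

General solution: y = 3/2 + Ce^(-4x)
Applying y(0) = 1: C = 1 - 3/2 = -1/2
Particular solution: y = 3/2 - (1/2)e^(-4x)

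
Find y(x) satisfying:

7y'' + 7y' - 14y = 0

Characteristic equation: 7r² + 7r - 14 = 0
Divide by 7: r² + r - 2 = 0
Roots: r = 1, -2 (distinct real)
General solution: y = C₁e^x + C₂e^(-2x)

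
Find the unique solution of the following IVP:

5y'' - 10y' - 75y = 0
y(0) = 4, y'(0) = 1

General solution: y = C₁e^(5x) + C₂e^(-3x)
Applying ICs: C₁ = 13/8, C₂ = 19/8
Particular solution: y = (13/8)e^(5x) + (19/8)e^(-3x)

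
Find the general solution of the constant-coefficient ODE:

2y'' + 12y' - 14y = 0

Characteristic equation: 2r² + 12r - 14 = 0
Divide by 2: r² + 6r - 7 = 0
Roots: r = 1, -7 (distinct real)
General solution: y = C₁e^x + C₂e^(-7x)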